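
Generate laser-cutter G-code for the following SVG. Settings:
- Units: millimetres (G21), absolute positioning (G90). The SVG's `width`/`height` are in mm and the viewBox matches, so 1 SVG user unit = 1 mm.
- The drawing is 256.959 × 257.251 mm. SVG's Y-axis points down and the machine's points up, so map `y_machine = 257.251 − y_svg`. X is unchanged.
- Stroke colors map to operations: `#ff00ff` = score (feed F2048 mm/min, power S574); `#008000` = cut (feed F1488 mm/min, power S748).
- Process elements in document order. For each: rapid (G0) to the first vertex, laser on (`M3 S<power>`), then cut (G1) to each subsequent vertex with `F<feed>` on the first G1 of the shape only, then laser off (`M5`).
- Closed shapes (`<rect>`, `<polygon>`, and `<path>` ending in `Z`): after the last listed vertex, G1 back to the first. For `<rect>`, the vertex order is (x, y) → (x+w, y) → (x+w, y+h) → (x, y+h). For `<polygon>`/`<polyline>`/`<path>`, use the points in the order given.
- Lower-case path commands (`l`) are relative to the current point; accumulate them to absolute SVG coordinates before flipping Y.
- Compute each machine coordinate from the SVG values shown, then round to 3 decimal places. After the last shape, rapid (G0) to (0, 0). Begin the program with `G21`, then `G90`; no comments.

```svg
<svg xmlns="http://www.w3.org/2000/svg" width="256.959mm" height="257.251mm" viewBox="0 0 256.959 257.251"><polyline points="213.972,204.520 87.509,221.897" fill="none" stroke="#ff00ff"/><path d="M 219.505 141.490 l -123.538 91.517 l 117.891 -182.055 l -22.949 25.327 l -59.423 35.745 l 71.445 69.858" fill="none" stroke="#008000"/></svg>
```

1 u = 1 mm; y_m = 257.251 − y.

[1] `<polyline>` line segment, #ff00ff→score S574 F2048: (213.972,52.731) → (87.509,35.354)

[2] `<path>` open polyline, #008000→cut S748 F1488: (219.505,115.761) → (95.967,24.244) → (213.858,206.299) → (190.909,180.972) → (131.486,145.227) → (202.931,75.369)

G21
G90
G0 X213.972 Y52.731
M3 S574
G1 X87.509 Y35.354 F2048
M5
G0 X219.505 Y115.761
M3 S748
G1 X95.967 Y24.244 F1488
G1 X213.858 Y206.299
G1 X190.909 Y180.972
G1 X131.486 Y145.227
G1 X202.931 Y75.369
M5
G0 X0.000 Y0.000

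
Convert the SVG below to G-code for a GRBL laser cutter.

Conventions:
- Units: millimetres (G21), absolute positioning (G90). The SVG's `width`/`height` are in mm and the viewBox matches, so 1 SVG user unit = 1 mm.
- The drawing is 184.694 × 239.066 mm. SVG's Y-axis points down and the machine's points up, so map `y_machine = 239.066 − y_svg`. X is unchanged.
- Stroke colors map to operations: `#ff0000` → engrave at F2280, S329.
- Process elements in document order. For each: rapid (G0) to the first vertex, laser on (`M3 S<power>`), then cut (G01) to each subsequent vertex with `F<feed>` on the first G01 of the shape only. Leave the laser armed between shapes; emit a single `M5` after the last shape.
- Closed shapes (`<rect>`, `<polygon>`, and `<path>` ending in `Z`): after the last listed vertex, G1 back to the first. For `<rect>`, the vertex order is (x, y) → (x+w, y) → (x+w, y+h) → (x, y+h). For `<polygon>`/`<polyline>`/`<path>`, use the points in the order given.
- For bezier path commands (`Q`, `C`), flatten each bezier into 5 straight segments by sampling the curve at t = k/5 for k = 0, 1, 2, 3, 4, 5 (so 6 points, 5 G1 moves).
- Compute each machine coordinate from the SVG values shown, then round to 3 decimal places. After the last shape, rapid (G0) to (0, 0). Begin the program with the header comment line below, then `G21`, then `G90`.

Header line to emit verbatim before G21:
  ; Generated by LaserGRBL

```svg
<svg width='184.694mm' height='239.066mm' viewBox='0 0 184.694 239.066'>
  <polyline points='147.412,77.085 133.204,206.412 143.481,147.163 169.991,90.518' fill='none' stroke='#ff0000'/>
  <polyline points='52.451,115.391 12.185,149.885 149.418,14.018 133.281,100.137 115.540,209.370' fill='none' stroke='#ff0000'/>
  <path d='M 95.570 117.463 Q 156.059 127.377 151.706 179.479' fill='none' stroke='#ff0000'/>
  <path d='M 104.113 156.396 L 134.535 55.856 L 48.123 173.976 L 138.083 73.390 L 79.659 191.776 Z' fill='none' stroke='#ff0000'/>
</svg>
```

; Generated by LaserGRBL
G21
G90
G0 X147.412 Y161.981
M3 S329
G01 X133.204 Y32.654 F2280
G01 X143.481 Y91.903
G01 X169.991 Y148.548
G0 X52.451 Y123.675
M3 S329
G01 X12.185 Y89.181 F2280
G01 X149.418 Y225.048
G01 X133.281 Y138.929
G01 X115.540 Y29.696
G0 X95.570 Y121.603
M3 S329
G01 X117.172 Y115.950 F2280
G01 X133.586 Y106.922
G01 X144.814 Y94.519
G01 X150.854 Y78.740
G01 X151.706 Y59.587
G0 X104.113 Y82.670
M3 S329
G01 X134.535 Y183.210 F2280
G01 X48.123 Y65.090
G01 X138.083 Y165.676
G01 X79.659 Y47.290
G01 X104.113 Y82.670
M5
G0 X0.000 Y0.000

Since the viewBox matches the mm dimensions, user units are millimetres directly. The only transform is the Y-flip y_m = 239.066 − y_svg.

Shape 1 is a open polyline drawn with `<polyline>`. Its stroke #ff0000 means engrave at S329, F2280. After flipping Y the toolpath is (147.412,161.981) → (133.204,32.654) → (143.481,91.903) → (169.991,148.548).

Shape 2 is a open polyline drawn with `<polyline>`. Its stroke #ff0000 means engrave at S329, F2280. After flipping Y the toolpath is (52.451,123.675) → (12.185,89.181) → (149.418,225.048) → (133.281,138.929) → (115.540,29.696).

Shape 3 is a quadratic bezier drawn with `<path>`. Its stroke #ff0000 means engrave at S329, F2280. After flipping Y the toolpath is (95.570,121.603) → (117.172,115.950) → (133.586,106.922) → (144.814,94.519) → (150.854,78.740) → (151.706,59.587).

Shape 4 is a closed polygon drawn with `<path>`. Its stroke #ff0000 means engrave at S329, F2280. After flipping Y the toolpath is (104.113,82.670) → (134.535,183.210) → (48.123,65.090) → (138.083,165.676) → (79.659,47.290) → (104.113,82.670), returning to the start.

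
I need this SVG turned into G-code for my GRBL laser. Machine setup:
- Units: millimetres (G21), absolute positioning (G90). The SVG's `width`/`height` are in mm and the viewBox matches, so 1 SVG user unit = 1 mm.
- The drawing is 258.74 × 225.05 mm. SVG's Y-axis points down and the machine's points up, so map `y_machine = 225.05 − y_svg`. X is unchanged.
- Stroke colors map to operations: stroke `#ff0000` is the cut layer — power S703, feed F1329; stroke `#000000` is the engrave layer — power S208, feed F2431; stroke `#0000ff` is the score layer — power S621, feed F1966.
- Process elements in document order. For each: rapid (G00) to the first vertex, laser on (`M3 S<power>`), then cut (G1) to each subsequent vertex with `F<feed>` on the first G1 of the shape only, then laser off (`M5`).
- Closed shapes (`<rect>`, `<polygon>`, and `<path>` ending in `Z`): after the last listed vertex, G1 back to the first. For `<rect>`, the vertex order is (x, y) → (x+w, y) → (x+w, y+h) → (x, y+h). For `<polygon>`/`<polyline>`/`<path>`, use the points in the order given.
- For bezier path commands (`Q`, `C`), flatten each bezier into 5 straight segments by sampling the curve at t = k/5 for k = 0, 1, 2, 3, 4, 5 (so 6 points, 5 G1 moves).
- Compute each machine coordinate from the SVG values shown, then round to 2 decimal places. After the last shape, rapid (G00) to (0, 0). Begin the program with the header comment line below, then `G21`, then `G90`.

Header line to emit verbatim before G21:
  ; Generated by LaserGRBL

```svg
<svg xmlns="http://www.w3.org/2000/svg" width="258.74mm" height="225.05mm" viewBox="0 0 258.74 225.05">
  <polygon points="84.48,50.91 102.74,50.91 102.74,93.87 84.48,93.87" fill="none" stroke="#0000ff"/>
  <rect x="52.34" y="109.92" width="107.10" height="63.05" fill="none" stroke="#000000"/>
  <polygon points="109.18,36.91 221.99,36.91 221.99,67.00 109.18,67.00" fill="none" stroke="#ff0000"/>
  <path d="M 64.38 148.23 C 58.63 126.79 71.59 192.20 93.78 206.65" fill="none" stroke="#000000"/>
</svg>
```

viewBox `0 0 258.74 225.05` with mm width/height → 1 unit = 1 mm. Flip: y_m = 225.05 − y_svg.

**Shape 1** — `<polygon>` rectangle, stroke `#0000ff` → score (S621, F1966). Machine vertices: (84.48,174.14) → (102.74,174.14) → (102.74,131.18) → (84.48,131.18) → (84.48,174.14). Closed: final G1 returns to the first vertex.

**Shape 2** — `<rect>` rectangle, stroke `#000000` → engrave (S208, F2431). Machine vertices: (52.34,115.13) → (159.44,115.13) → (159.44,52.08) → (52.34,52.08) → (52.34,115.13). Closed: final G1 returns to the first vertex.

**Shape 3** — `<polygon>` rectangle, stroke `#ff0000` → cut (S703, F1329). Machine vertices: (109.18,188.14) → (221.99,188.14) → (221.99,158.05) → (109.18,158.05) → (109.18,188.14). Closed: final G1 returns to the first vertex.

**Shape 4** — `<path>` cubic bezier, stroke `#000000` → engrave (S208, F2431). Control points (SVG): P0=(64.38,148.23), P1=(58.63,126.79), P2=(71.59,192.20), P3=(93.78,206.65); sampled at t=k/5. Machine vertices: (64.38,76.82) → (63.10,80.36) → (65.85,69.68) → (72.19,51.38) → (81.65,32.08) → (93.78,18.40). Open path.

; Generated by LaserGRBL
G21
G90
G00 X84.48 Y174.14
M3 S621
G1 X102.74 Y174.14 F1966
G1 X102.74 Y131.18
G1 X84.48 Y131.18
G1 X84.48 Y174.14
M5
G00 X52.34 Y115.13
M3 S208
G1 X159.44 Y115.13 F2431
G1 X159.44 Y52.08
G1 X52.34 Y52.08
G1 X52.34 Y115.13
M5
G00 X109.18 Y188.14
M3 S703
G1 X221.99 Y188.14 F1329
G1 X221.99 Y158.05
G1 X109.18 Y158.05
G1 X109.18 Y188.14
M5
G00 X64.38 Y76.82
M3 S208
G1 X63.10 Y80.36 F2431
G1 X65.85 Y69.68
G1 X72.19 Y51.38
G1 X81.65 Y32.08
G1 X93.78 Y18.40
M5
G00 X0.00 Y0.00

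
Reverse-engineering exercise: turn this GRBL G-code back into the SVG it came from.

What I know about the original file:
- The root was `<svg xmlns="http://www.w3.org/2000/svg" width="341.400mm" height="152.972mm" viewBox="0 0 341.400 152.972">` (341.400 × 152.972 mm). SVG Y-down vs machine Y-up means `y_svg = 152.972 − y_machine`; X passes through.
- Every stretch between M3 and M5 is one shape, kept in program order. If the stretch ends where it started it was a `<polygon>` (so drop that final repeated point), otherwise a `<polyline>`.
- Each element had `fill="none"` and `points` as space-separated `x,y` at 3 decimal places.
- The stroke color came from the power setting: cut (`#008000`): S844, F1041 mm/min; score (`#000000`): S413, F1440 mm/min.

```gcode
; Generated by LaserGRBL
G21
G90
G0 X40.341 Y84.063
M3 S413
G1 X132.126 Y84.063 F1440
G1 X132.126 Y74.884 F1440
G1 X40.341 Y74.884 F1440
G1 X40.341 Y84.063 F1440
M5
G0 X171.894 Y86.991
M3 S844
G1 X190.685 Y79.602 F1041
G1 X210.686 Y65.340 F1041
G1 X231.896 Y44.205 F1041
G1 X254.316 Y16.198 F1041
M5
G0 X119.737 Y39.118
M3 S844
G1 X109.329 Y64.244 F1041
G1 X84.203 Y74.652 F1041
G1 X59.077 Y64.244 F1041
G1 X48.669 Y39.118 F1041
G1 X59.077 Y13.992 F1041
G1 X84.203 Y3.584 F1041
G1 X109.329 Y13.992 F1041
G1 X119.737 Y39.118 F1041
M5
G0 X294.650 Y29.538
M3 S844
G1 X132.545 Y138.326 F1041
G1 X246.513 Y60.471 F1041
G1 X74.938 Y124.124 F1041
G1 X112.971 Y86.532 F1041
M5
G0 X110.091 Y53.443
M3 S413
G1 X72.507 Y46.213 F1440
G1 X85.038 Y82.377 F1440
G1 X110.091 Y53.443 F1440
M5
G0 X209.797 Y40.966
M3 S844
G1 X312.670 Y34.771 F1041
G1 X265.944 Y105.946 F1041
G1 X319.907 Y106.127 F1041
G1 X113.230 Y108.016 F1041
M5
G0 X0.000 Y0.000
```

<svg xmlns="http://www.w3.org/2000/svg" width="341.400mm" height="152.972mm" viewBox="0 0 341.400 152.972">
  <polygon points="40.341,68.909 132.126,68.909 132.126,78.088 40.341,78.088" fill="none" stroke="#000000"/>
  <polyline points="171.894,65.981 190.685,73.370 210.686,87.632 231.896,108.767 254.316,136.774" fill="none" stroke="#008000"/>
  <polygon points="119.737,113.854 109.329,88.728 84.203,78.320 59.077,88.728 48.669,113.854 59.077,138.980 84.203,149.388 109.329,138.980" fill="none" stroke="#008000"/>
  <polyline points="294.650,123.434 132.545,14.646 246.513,92.501 74.938,28.848 112.971,66.440" fill="none" stroke="#008000"/>
  <polygon points="110.091,99.529 72.507,106.759 85.038,70.595" fill="none" stroke="#000000"/>
  <polyline points="209.797,112.006 312.670,118.201 265.944,47.026 319.907,46.845 113.230,44.956" fill="none" stroke="#008000"/>
</svg>

Each laser-on run becomes one SVG element. Flip Y back into SVG space with y_svg = 152.972 − y_machine.

Run 1: S413 ⇒ score layer `#000000`. The run returns to its start, so emit a `<polygon>` with points (Y-flipped): 40.341,68.909 132.126,68.909 132.126,78.088 40.341,78.088.

Run 2: the run's S844 means `#008000` (cut). The run is open, so emit a `<polyline>` with points (Y-flipped): 171.894,65.981 190.685,73.370 210.686,87.632 231.896,108.767 254.316,136.774.

Run 3: power S844 maps to stroke `#008000` (cut). The run returns to its start, so emit a `<polygon>` with points (Y-flipped): 119.737,113.854 109.329,88.728 84.203,78.320 59.077,88.728 48.669,113.854 59.077,138.980 84.203,149.388 109.329,138.980.

Run 4: the run's S844 means `#008000` (cut). The run is open, so emit a `<polyline>` with points (Y-flipped): 294.650,123.434 132.545,14.646 246.513,92.501 74.938,28.848 112.971,66.440.

Run 5: power S413 maps to stroke `#000000` (score). The run returns to its start, so emit a `<polygon>` with points (Y-flipped): 110.091,99.529 72.507,106.759 85.038,70.595.

Run 6: the run's S844 means `#008000` (cut). The run is open, so emit a `<polyline>` with points (Y-flipped): 209.797,112.006 312.670,118.201 265.944,47.026 319.907,46.845 113.230,44.956.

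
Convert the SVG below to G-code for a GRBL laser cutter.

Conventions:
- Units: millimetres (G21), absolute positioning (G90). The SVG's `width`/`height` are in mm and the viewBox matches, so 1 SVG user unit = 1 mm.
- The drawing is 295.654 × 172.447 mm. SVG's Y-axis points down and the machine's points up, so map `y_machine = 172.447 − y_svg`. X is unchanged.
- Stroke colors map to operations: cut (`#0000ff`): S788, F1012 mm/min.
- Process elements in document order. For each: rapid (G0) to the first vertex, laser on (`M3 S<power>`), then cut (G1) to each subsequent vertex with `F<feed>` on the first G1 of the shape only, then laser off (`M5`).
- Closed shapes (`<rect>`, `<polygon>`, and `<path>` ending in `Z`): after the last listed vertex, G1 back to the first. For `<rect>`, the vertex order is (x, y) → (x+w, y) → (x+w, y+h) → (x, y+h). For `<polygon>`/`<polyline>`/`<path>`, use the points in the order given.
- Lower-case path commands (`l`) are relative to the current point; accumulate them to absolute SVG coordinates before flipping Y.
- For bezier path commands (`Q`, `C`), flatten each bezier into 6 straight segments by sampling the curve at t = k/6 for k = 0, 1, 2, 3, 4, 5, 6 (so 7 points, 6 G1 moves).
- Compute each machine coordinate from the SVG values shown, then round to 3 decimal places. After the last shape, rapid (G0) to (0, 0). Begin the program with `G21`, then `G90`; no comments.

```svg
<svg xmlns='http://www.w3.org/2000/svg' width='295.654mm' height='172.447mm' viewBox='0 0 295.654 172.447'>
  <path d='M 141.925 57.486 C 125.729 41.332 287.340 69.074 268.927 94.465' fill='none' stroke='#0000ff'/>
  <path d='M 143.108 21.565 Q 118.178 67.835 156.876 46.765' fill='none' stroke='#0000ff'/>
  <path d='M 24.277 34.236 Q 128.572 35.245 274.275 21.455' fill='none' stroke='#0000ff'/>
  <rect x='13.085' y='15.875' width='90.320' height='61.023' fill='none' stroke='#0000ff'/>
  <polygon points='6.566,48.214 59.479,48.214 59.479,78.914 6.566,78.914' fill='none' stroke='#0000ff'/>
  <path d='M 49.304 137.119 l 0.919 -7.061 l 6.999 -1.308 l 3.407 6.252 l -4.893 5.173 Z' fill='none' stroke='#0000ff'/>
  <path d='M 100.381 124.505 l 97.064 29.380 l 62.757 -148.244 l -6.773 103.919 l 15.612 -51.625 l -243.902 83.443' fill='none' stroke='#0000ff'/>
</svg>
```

G21
G90
G0 X141.925 Y114.961
M3 S788
G1 X146.988 Y119.594 F1012
G1 X171.745 Y118.196
G1 X206.257 Y112.051
G1 X240.585 Y102.444
G1 X264.788 Y90.659
G1 X268.927 Y77.982
M5
G0 X143.108 Y150.882
M3 S788
G1 X136.565 Y137.329 F1012
G1 X133.558 Y127.518
G1 X134.085 Y121.447
G1 X138.147 Y119.118
G1 X145.744 Y120.529
G1 X156.876 Y125.682
M5
G0 X24.277 Y138.211
M3 S788
G1 X60.192 Y138.286 F1012
G1 X98.408 Y139.183
G1 X138.924 Y140.902
G1 X181.741 Y143.443
G1 X226.858 Y146.806
G1 X274.275 Y150.992
M5
G0 X13.085 Y156.572
M3 S788
G1 X103.405 Y156.572 F1012
G1 X103.405 Y95.549
G1 X13.085 Y95.549
G1 X13.085 Y156.572
M5
G0 X6.566 Y124.233
M3 S788
G1 X59.479 Y124.233 F1012
G1 X59.479 Y93.533
G1 X6.566 Y93.533
G1 X6.566 Y124.233
M5
G0 X49.304 Y35.328
M3 S788
G1 X50.223 Y42.389 F1012
G1 X57.222 Y43.697
G1 X60.629 Y37.445
G1 X55.736 Y32.272
G1 X49.304 Y35.328
M5
G0 X100.381 Y47.942
M3 S788
G1 X197.445 Y18.562 F1012
G1 X260.202 Y166.806
G1 X253.429 Y62.887
G1 X269.041 Y114.512
G1 X25.139 Y31.069
M5
G0 X0.000 Y0.000

Since the viewBox matches the mm dimensions, user units are millimetres directly. The only transform is the Y-flip y_m = 172.447 − y_svg.

Shape 1 is a cubic bezier drawn with `<path>`. Its stroke #0000ff means cut at S788, F1012. After flipping Y the toolpath is (141.925,114.961) → (146.988,119.594) → (171.745,118.196) → (206.257,112.051) → (240.585,102.444) → (264.788,90.659) → (268.927,77.982).

Shape 2 is a quadratic bezier drawn with `<path>`. Its stroke #0000ff means cut at S788, F1012. After flipping Y the toolpath is (143.108,150.882) → (136.565,137.329) → (133.558,127.518) → (134.085,121.447) → (138.147,119.118) → (145.744,120.529) → (156.876,125.682).

Shape 3 is a quadratic bezier drawn with `<path>`. Its stroke #0000ff means cut at S788, F1012. After flipping Y the toolpath is (24.277,138.211) → (60.192,138.286) → (98.408,139.183) → (138.924,140.902) → (181.741,143.443) → (226.858,146.806) → (274.275,150.992).

Shape 4 is a rectangle drawn with `<rect>`. Its stroke #0000ff means cut at S788, F1012. After flipping Y the toolpath is (13.085,156.572) → (103.405,156.572) → (103.405,95.549) → (13.085,95.549) → (13.085,156.572), returning to the start.

Shape 5 is a rectangle drawn with `<polygon>`. Its stroke #0000ff means cut at S788, F1012. After flipping Y the toolpath is (6.566,124.233) → (59.479,124.233) → (59.479,93.533) → (6.566,93.533) → (6.566,124.233), returning to the start.

Shape 6 is a regular polygon drawn with `<path>`. Its stroke #0000ff means cut at S788, F1012. After flipping Y the toolpath is (49.304,35.328) → (50.223,42.389) → (57.222,43.697) → (60.629,37.445) → (55.736,32.272) → (49.304,35.328), returning to the start.

Shape 7 is a open polyline drawn with `<path>`. Its stroke #0000ff means cut at S788, F1012. After flipping Y the toolpath is (100.381,47.942) → (197.445,18.562) → (260.202,166.806) → (253.429,62.887) → (269.041,114.512) → (25.139,31.069).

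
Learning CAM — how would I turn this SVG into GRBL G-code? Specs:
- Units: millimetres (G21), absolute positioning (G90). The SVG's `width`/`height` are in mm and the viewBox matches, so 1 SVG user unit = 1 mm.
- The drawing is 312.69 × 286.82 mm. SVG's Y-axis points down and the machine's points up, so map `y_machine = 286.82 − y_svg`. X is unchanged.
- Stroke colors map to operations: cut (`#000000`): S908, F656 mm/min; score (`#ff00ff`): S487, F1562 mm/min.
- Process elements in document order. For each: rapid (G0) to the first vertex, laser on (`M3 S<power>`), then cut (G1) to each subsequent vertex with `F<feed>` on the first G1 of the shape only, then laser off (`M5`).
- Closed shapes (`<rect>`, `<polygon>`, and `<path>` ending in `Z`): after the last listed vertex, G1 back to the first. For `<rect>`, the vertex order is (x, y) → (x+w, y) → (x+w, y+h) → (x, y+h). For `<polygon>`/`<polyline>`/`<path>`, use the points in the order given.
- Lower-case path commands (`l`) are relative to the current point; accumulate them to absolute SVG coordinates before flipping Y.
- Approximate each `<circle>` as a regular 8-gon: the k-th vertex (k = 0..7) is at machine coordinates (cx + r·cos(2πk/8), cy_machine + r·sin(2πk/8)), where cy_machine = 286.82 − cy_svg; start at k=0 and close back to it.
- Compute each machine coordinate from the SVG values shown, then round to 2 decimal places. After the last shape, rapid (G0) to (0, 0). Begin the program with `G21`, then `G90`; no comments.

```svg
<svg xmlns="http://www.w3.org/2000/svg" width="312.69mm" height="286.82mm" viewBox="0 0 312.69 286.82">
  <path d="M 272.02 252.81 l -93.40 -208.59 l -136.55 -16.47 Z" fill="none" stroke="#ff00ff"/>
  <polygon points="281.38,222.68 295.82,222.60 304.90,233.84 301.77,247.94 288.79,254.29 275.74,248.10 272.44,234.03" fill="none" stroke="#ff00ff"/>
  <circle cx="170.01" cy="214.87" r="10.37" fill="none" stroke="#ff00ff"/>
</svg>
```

G21
G90
G0 X272.02 Y34.01
M3 S487
G1 X178.62 Y242.60 F1562
G1 X42.07 Y259.07
G1 X272.02 Y34.01
M5
G0 X281.38 Y64.14
M3 S487
G1 X295.82 Y64.22 F1562
G1 X304.90 Y52.98
G1 X301.77 Y38.88
G1 X288.79 Y32.53
G1 X275.74 Y38.72
G1 X272.44 Y52.79
G1 X281.38 Y64.14
M5
G0 X180.38 Y71.95
M3 S487
G1 X177.34 Y79.28 F1562
G1 X170.01 Y82.32
G1 X162.68 Y79.28
G1 X159.64 Y71.95
G1 X162.68 Y64.62
G1 X170.01 Y61.58
G1 X177.34 Y64.62
G1 X180.38 Y71.95
M5
G0 X0.00 Y0.00

Since the viewBox matches the mm dimensions, user units are millimetres directly. The only transform is the Y-flip y_m = 286.82 − y_svg.

Shape 1 is a closed polygon drawn with `<path>`. Its stroke #ff00ff means score at S487, F1562. After flipping Y the toolpath is (272.02,34.01) → (178.62,242.60) → (42.07,259.07) → (272.02,34.01), returning to the start.

Shape 2 is a regular polygon drawn with `<polygon>`. Its stroke #ff00ff means score at S487, F1562. After flipping Y the toolpath is (281.38,64.14) → (295.82,64.22) → (304.90,52.98) → (301.77,38.88) → (288.79,32.53) → (275.74,38.72) → (272.44,52.79) → (281.38,64.14), returning to the start.

Shape 3 is a circle drawn with `<circle>`. Its stroke #ff00ff means score at S487, F1562. After flipping Y the toolpath is (180.38,71.95) → (177.34,79.28) → (170.01,82.32) → (162.68,79.28) → (159.64,71.95) → (162.68,64.62) → (170.01,61.58) → (177.34,64.62) → (180.38,71.95), returning to the start.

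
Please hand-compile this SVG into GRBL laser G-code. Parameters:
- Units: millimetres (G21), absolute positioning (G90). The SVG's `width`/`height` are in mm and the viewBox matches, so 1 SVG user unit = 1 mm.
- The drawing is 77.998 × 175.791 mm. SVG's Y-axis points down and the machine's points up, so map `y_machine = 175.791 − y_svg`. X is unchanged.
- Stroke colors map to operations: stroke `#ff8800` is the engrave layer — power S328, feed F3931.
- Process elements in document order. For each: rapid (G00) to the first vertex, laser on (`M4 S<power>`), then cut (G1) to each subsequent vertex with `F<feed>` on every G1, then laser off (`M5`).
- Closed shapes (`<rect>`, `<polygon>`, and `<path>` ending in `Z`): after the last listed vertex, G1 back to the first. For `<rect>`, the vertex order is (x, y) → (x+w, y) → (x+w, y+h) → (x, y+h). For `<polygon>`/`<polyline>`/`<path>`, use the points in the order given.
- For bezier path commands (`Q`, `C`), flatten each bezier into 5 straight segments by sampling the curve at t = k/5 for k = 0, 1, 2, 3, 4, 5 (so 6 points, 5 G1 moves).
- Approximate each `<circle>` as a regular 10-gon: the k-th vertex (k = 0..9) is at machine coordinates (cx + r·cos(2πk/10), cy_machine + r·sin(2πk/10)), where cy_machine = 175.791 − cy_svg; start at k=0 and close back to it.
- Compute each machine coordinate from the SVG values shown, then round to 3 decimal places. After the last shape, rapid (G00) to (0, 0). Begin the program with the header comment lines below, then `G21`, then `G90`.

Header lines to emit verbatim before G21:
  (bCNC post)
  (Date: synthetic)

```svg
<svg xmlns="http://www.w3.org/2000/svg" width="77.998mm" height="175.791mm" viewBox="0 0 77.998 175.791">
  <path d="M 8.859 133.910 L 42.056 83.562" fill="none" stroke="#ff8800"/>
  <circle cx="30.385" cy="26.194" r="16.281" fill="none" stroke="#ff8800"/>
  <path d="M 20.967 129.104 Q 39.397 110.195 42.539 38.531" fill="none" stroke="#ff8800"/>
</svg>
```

Since the viewBox matches the mm dimensions, user units are millimetres directly. The only transform is the Y-flip y_m = 175.791 − y_svg.

Shape 1 is a line segment drawn with `<path>`. Its stroke #ff8800 means engrave at S328, F3931. After flipping Y the toolpath is (8.859,41.881) → (42.056,92.229).

Shape 2 is a circle drawn with `<circle>`. Its stroke #ff8800 means engrave at S328, F3931. After flipping Y the toolpath is (46.666,149.597) → (43.557,159.167) → (35.416,165.081) → (25.354,165.081) → (17.213,159.167) → (14.104,149.597) → (17.213,140.027) → (25.354,134.113) → (35.416,134.113) → (43.557,140.027) → (46.666,149.597), returning to the start.

Shape 3 is a quadratic bezier drawn with `<path>`. Its stroke #ff8800 means engrave at S328, F3931. After flipping Y the toolpath is (20.967,46.687) → (27.727,56.361) → (33.265,70.255) → (37.579,88.370) → (40.671,110.705) → (42.539,137.260).

(bCNC post)
(Date: synthetic)
G21
G90
G00 X8.859 Y41.881
M4 S328
G1 X42.056 Y92.229 F3931
M5
G00 X46.666 Y149.597
M4 S328
G1 X43.557 Y159.167 F3931
G1 X35.416 Y165.081 F3931
G1 X25.354 Y165.081 F3931
G1 X17.213 Y159.167 F3931
G1 X14.104 Y149.597 F3931
G1 X17.213 Y140.027 F3931
G1 X25.354 Y134.113 F3931
G1 X35.416 Y134.113 F3931
G1 X43.557 Y140.027 F3931
G1 X46.666 Y149.597 F3931
M5
G00 X20.967 Y46.687
M4 S328
G1 X27.727 Y56.361 F3931
G1 X33.265 Y70.255 F3931
G1 X37.579 Y88.370 F3931
G1 X40.671 Y110.705 F3931
G1 X42.539 Y137.260 F3931
M5
G00 X0.000 Y0.000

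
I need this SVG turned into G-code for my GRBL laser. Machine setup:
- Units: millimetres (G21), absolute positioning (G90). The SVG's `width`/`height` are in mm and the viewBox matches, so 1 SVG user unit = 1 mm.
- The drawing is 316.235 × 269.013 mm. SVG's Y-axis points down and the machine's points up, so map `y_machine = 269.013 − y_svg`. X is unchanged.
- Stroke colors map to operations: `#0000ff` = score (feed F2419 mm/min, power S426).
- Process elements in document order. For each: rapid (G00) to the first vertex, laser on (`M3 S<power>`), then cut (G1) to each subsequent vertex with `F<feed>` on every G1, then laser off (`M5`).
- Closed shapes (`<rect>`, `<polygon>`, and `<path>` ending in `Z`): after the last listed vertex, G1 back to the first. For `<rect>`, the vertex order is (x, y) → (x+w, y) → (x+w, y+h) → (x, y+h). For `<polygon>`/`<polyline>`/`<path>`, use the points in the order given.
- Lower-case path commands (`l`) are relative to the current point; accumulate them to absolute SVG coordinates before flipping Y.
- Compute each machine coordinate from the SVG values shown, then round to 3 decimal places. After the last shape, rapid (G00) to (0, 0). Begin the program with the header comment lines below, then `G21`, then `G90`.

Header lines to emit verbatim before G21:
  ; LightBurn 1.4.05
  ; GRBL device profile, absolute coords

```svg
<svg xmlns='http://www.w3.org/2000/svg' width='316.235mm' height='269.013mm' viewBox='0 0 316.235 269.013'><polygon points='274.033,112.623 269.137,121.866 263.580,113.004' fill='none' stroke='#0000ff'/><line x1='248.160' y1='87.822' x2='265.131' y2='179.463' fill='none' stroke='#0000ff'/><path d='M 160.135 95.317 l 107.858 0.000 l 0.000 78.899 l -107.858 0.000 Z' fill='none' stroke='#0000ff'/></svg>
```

viewBox `0 0 316.235 269.013` with mm width/height → 1 unit = 1 mm. Flip: y_m = 269.013 − y_svg.

**Shape 1** — `<polygon>` regular polygon, stroke `#0000ff` → score (S426, F2419). Machine vertices: (274.033,156.390) → (269.137,147.147) → (263.580,156.009) → (274.033,156.390). Closed: final G1 returns to the first vertex.

**Shape 2** — `<line>` line segment, stroke `#0000ff` → score (S426, F2419). Machine vertices: (248.160,181.191) → (265.131,89.550). Open path.

**Shape 3** — `<path>` rectangle, stroke `#0000ff` → score (S426, F2419). Machine vertices: (160.135,173.696) → (267.993,173.696) → (267.993,94.797) → (160.135,94.797) → (160.135,173.696). Closed: final G1 returns to the first vertex.

; LightBurn 1.4.05
; GRBL device profile, absolute coords
G21
G90
G00 X274.033 Y156.390
M3 S426
G1 X269.137 Y147.147 F2419
G1 X263.580 Y156.009 F2419
G1 X274.033 Y156.390 F2419
M5
G00 X248.160 Y181.191
M3 S426
G1 X265.131 Y89.550 F2419
M5
G00 X160.135 Y173.696
M3 S426
G1 X267.993 Y173.696 F2419
G1 X267.993 Y94.797 F2419
G1 X160.135 Y94.797 F2419
G1 X160.135 Y173.696 F2419
M5
G00 X0.000 Y0.000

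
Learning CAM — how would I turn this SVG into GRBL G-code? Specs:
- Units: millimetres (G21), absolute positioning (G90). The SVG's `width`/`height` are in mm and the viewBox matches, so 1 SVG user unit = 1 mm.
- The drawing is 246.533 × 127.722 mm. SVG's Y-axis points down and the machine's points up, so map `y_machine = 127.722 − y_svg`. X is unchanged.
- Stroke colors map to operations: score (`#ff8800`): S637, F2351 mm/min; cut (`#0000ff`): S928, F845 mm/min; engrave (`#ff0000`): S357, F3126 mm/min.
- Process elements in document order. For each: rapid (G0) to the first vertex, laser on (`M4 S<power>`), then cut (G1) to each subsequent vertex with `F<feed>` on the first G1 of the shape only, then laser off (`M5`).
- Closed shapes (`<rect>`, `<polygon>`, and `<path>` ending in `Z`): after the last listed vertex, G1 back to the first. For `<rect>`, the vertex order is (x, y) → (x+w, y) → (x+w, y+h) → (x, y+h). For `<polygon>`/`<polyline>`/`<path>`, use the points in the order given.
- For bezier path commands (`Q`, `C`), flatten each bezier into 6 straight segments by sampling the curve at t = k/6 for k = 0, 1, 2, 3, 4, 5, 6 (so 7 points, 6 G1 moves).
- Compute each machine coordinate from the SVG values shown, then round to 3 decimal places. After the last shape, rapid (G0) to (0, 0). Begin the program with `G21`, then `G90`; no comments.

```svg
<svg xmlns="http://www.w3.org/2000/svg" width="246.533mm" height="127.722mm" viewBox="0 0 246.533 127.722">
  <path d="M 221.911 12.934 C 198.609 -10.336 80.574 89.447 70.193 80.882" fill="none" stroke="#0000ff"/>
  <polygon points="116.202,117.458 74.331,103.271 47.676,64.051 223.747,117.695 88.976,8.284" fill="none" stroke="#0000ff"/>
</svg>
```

G21
G90
G0 X221.911 Y114.788
M4 S928
G1 X203.303 Y117.240 F845
G1 X174.527 Y105.611
G1 X141.207 Y86.328
G1 X108.963 Y65.821
G1 X83.418 Y50.515
G1 X70.193 Y46.840
M5
G0 X116.202 Y10.264
M4 S928
G1 X74.331 Y24.451 F845
G1 X47.676 Y63.671
G1 X223.747 Y10.027
G1 X88.976 Y119.438
G1 X116.202 Y10.264
M5
G0 X0.000 Y0.000

Since the viewBox matches the mm dimensions, user units are millimetres directly. The only transform is the Y-flip y_m = 127.722 − y_svg.

Shape 1 is a cubic bezier drawn with `<path>`. Its stroke #0000ff means cut at S928, F845. After flipping Y the toolpath is (221.911,114.788) → (203.303,117.240) → (174.527,105.611) → (141.207,86.328) → (108.963,65.821) → (83.418,50.515) → (70.193,46.840).

Shape 2 is a closed polygon drawn with `<polygon>`. Its stroke #0000ff means cut at S928, F845. After flipping Y the toolpath is (116.202,10.264) → (74.331,24.451) → (47.676,63.671) → (223.747,10.027) → (88.976,119.438) → (116.202,10.264), returning to the start.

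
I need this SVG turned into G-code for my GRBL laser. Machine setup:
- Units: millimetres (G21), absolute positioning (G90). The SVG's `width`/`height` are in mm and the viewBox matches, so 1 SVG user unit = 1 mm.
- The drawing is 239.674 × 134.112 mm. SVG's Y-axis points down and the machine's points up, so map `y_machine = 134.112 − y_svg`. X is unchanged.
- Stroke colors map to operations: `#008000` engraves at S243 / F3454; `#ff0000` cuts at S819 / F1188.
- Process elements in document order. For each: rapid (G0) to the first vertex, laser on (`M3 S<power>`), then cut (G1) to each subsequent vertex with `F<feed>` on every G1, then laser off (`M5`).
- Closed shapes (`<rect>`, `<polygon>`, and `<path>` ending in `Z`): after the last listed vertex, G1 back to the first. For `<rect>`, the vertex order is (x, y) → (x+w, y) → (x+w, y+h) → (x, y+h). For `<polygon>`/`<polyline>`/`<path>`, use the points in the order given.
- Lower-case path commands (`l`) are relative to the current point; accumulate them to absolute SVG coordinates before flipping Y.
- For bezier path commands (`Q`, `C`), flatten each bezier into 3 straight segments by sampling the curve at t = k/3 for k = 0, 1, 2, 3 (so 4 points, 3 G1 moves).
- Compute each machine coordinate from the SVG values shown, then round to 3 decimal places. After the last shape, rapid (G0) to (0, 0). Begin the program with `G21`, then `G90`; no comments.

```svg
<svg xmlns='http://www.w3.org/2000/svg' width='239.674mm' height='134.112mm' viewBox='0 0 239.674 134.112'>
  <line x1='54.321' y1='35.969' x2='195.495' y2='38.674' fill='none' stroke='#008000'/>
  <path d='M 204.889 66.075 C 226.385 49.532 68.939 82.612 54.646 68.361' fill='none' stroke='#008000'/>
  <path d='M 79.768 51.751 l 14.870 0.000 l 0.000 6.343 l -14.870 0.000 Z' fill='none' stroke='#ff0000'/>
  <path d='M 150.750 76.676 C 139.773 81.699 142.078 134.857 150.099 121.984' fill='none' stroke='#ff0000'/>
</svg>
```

G21
G90
G0 X54.321 Y98.143
M3 S243
G1 X195.495 Y95.438 F3454
M5
G0 X204.889 Y68.037
M3 S243
G1 X178.667 Y71.630 F3454
G1 X104.727 Y63.686 F3454
G1 X54.646 Y65.751 F3454
M5
G0 X79.768 Y82.361
M3 S819
G1 X94.638 Y82.361 F1188
G1 X94.638 Y76.018 F1188
G1 X79.768 Y76.018 F1188
G1 X79.768 Y82.361 F1188
M5
G0 X150.750 Y57.436
M3 S819
G1 X143.920 Y40.596 F1188
G1 X144.264 Y17.037 F1188
G1 X150.099 Y12.128 F1188
M5
G0 X0.000 Y0.000

viewBox `0 0 239.674 134.112` with mm width/height → 1 unit = 1 mm. Flip: y_m = 134.112 − y_svg.

**Shape 1** — `<line>` line segment, stroke `#008000` → engrave (S243, F3454). Machine vertices: (54.321,98.143) → (195.495,95.438). Open path.

**Shape 2** — `<path>` cubic bezier, stroke `#008000` → engrave (S243, F3454). Control points (SVG): P0=(204.889,66.075), P1=(226.385,49.532), P2=(68.939,82.612), P3=(54.646,68.361); sampled at t=k/3. Machine vertices: (204.889,68.037) → (178.667,71.630) → (104.727,63.686) → (54.646,65.751). Open path.

**Shape 3** — `<path>` rectangle, stroke `#ff0000` → cut (S819, F1188). Machine vertices: (79.768,82.361) → (94.638,82.361) → (94.638,76.018) → (79.768,76.018) → (79.768,82.361). Closed: final G1 returns to the first vertex.

**Shape 4** — `<path>` cubic bezier, stroke `#ff0000` → cut (S819, F1188). Control points (SVG): P0=(150.750,76.676), P1=(139.773,81.699), P2=(142.078,134.857), P3=(150.099,121.984); sampled at t=k/3. Machine vertices: (150.750,57.436) → (143.920,40.596) → (144.264,17.037) → (150.099,12.128). Open path.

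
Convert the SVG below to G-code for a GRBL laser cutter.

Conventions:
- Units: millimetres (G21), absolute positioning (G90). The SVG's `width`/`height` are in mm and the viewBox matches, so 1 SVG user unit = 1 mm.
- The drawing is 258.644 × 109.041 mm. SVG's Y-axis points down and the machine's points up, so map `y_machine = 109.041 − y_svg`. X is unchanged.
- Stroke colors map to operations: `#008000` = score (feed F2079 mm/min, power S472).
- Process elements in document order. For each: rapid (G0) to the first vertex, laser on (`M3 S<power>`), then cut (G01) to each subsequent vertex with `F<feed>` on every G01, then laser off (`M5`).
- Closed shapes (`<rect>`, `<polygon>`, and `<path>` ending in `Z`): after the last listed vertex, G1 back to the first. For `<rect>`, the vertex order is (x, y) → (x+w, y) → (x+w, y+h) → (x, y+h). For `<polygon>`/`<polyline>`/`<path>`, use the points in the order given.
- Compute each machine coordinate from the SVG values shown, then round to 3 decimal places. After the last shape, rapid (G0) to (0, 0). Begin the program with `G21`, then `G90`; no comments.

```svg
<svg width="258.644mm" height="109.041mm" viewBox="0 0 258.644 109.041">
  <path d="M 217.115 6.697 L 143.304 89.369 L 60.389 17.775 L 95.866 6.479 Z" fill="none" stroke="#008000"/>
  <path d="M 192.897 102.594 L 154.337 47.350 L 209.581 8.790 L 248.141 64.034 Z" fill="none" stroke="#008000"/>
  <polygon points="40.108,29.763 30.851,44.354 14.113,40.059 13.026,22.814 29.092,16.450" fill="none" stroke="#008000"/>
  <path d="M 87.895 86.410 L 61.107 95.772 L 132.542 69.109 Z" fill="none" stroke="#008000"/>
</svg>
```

viewBox `0 0 258.644 109.041` with mm width/height → 1 unit = 1 mm. Flip: y_m = 109.041 − y_svg.

**Shape 1** — `<path>` closed polygon, stroke `#008000` → score (S472, F2079). Machine vertices: (217.115,102.344) → (143.304,19.672) → (60.389,91.266) → (95.866,102.562) → (217.115,102.344). Closed: final G1 returns to the first vertex.

**Shape 2** — `<path>` regular polygon, stroke `#008000` → score (S472, F2079). Machine vertices: (192.897,6.447) → (154.337,61.691) → (209.581,100.251) → (248.141,45.007) → (192.897,6.447). Closed: final G1 returns to the first vertex.

**Shape 3** — `<polygon>` regular polygon, stroke `#008000` → score (S472, F2079). Machine vertices: (40.108,79.278) → (30.851,64.687) → (14.113,68.982) → (13.026,86.227) → (29.092,92.591) → (40.108,79.278). Closed: final G1 returns to the first vertex.

**Shape 4** — `<path>` closed polygon, stroke `#008000` → score (S472, F2079). Machine vertices: (87.895,22.631) → (61.107,13.269) → (132.542,39.932) → (87.895,22.631). Closed: final G1 returns to the first vertex.

G21
G90
G0 X217.115 Y102.344
M3 S472
G01 X143.304 Y19.672 F2079
G01 X60.389 Y91.266 F2079
G01 X95.866 Y102.562 F2079
G01 X217.115 Y102.344 F2079
M5
G0 X192.897 Y6.447
M3 S472
G01 X154.337 Y61.691 F2079
G01 X209.581 Y100.251 F2079
G01 X248.141 Y45.007 F2079
G01 X192.897 Y6.447 F2079
M5
G0 X40.108 Y79.278
M3 S472
G01 X30.851 Y64.687 F2079
G01 X14.113 Y68.982 F2079
G01 X13.026 Y86.227 F2079
G01 X29.092 Y92.591 F2079
G01 X40.108 Y79.278 F2079
M5
G0 X87.895 Y22.631
M3 S472
G01 X61.107 Y13.269 F2079
G01 X132.542 Y39.932 F2079
G01 X87.895 Y22.631 F2079
M5
G0 X0.000 Y0.000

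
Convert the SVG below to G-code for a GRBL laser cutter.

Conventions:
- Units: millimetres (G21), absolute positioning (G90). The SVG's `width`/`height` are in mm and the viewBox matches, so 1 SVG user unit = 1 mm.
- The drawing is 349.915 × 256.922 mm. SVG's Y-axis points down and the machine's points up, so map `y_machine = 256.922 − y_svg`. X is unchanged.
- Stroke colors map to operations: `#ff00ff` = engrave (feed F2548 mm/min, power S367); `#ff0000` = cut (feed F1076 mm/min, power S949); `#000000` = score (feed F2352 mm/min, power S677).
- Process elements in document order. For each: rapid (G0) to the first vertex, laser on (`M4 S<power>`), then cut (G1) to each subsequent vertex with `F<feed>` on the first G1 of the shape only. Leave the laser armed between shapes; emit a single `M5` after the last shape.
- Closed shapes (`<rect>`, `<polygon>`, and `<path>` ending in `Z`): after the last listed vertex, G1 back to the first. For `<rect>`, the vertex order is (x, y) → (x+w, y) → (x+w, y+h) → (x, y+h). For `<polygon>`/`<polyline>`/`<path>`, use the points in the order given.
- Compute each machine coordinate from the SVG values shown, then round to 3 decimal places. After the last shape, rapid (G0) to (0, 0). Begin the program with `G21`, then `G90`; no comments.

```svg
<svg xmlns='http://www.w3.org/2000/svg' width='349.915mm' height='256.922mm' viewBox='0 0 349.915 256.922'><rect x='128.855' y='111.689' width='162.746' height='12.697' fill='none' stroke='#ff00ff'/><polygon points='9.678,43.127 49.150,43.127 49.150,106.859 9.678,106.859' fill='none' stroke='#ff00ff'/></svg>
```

G21
G90
G0 X128.855 Y145.233
M4 S367
G1 X291.601 Y145.233 F2548
G1 X291.601 Y132.536
G1 X128.855 Y132.536
G1 X128.855 Y145.233
G0 X9.678 Y213.795
M4 S367
G1 X49.150 Y213.795 F2548
G1 X49.150 Y150.063
G1 X9.678 Y150.063
G1 X9.678 Y213.795
M5
G0 X0.000 Y0.000

viewBox `0 0 349.915 256.922` with mm width/height → 1 unit = 1 mm. Flip: y_m = 256.922 − y_svg.

**Shape 1** — `<rect>` rectangle, stroke `#ff00ff` → engrave (S367, F2548). Machine vertices: (128.855,145.233) → (291.601,145.233) → (291.601,132.536) → (128.855,132.536) → (128.855,145.233). Closed: final G1 returns to the first vertex.

**Shape 2** — `<polygon>` rectangle, stroke `#ff00ff` → engrave (S367, F2548). Machine vertices: (9.678,213.795) → (49.150,213.795) → (49.150,150.063) → (9.678,150.063) → (9.678,213.795). Closed: final G1 returns to the first vertex.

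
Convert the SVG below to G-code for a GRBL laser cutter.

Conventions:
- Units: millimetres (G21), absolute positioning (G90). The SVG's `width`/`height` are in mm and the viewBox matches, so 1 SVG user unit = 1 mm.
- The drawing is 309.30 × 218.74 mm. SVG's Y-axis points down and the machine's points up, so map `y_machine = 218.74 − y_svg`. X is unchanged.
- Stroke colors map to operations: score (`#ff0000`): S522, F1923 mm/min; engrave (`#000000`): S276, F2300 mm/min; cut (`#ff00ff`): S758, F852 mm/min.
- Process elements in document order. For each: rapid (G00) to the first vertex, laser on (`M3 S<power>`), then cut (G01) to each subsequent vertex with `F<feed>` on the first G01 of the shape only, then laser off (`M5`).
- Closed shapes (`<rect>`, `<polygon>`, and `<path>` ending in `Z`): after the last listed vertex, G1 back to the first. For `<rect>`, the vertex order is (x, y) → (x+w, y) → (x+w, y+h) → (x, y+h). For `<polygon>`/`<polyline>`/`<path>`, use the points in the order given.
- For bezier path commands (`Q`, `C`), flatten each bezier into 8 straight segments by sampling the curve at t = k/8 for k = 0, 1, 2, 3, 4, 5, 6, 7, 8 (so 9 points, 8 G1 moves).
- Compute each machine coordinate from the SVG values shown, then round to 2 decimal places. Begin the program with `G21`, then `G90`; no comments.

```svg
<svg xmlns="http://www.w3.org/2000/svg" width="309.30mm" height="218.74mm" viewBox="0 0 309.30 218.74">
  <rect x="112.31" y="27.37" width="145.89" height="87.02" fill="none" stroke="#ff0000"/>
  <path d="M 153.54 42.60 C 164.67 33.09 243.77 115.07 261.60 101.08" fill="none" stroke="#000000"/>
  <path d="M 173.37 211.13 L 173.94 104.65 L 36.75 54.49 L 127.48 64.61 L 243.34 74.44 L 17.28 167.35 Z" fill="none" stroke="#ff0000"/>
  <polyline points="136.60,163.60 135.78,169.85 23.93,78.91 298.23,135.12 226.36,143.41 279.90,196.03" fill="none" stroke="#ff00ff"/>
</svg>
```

viewBox `0 0 309.30 218.74` with mm width/height → 1 unit = 1 mm. Flip: y_m = 218.74 − y_svg.

**Shape 1** — `<rect>` rectangle, stroke `#ff0000` → score (S522, F1923). Machine vertices: (112.31,191.37) → (258.20,191.37) → (258.20,104.35) → (112.31,104.35) → (112.31,191.37). Closed: final G1 returns to the first vertex.

**Shape 2** — `<path>` cubic bezier, stroke `#000000` → engrave (S276, F2300). Control points (SVG): P0=(153.54,42.60), P1=(164.67,33.09), P2=(243.77,115.07), P3=(261.60,101.08); sampled at t=k/8. Machine vertices: (153.54,176.14) → (160.65,175.78) → (172.61,169.05) → (187.92,158.13) → (205.06,145.22) → (222.51,132.52) → (238.76,122.23) → (252.29,116.55) → (261.60,117.66). Open path.

**Shape 3** — `<path>` closed polygon, stroke `#ff0000` → score (S522, F1923). Machine vertices: (173.37,7.61) → (173.94,114.09) → (36.75,164.25) → (127.48,154.13) → (243.34,144.30) → (17.28,51.39) → (173.37,7.61). Closed: final G1 returns to the first vertex.

**Shape 4** — `<polyline>` open polyline, stroke `#ff00ff` → cut (S758, F852). Machine vertices: (136.60,55.14) → (135.78,48.89) → (23.93,139.83) → (298.23,83.62) → (226.36,75.33) → (279.90,22.71). Open path.

G21
G90
G00 X112.31 Y191.37
M3 S522
G01 X258.20 Y191.37 F1923
G01 X258.20 Y104.35
G01 X112.31 Y104.35
G01 X112.31 Y191.37
M5
G00 X153.54 Y176.14
M3 S276
G01 X160.65 Y175.78 F2300
G01 X172.61 Y169.05
G01 X187.92 Y158.13
G01 X205.06 Y145.22
G01 X222.51 Y132.52
G01 X238.76 Y122.23
G01 X252.29 Y116.55
G01 X261.60 Y117.66
M5
G00 X173.37 Y7.61
M3 S522
G01 X173.94 Y114.09 F1923
G01 X36.75 Y164.25
G01 X127.48 Y154.13
G01 X243.34 Y144.30
G01 X17.28 Y51.39
G01 X173.37 Y7.61
M5
G00 X136.60 Y55.14
M3 S758
G01 X135.78 Y48.89 F852
G01 X23.93 Y139.83
G01 X298.23 Y83.62
G01 X226.36 Y75.33
G01 X279.90 Y22.71
M5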